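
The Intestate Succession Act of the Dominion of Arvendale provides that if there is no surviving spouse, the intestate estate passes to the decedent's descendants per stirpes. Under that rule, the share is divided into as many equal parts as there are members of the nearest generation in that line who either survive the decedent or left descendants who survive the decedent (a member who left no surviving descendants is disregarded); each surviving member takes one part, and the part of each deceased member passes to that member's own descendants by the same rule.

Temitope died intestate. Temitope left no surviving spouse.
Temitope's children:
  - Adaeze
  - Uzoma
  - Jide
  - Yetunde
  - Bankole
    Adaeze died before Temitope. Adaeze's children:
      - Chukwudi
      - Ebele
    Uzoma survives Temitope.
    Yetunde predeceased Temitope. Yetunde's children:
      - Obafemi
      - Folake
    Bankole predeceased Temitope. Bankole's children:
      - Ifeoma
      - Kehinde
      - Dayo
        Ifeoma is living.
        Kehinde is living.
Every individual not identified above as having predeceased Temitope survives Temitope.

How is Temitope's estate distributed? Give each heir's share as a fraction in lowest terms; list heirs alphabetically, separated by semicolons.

There is no surviving spouse, so the entire estate passes to Temitope's descendants per stirpes.
The estate is divided into 5 equal shares of 1/5 among Adaeze, Uzoma, Jide, Yetunde, Bankole.
Adaeze predeceased; the 1/5 allotted to Adaeze's branch passes to Adaeze's issue by representation.
The 1/5 is divided into 2 equal shares of 1/10 among Chukwudi, Ebele.
Chukwudi is living and takes 1/10.
Ebele is living and takes 1/10.
Uzoma is living and takes 1/5.
Jide is living and takes 1/5.
Yetunde predeceased; the 1/5 allotted to Yetunde's branch passes to Yetunde's issue by representation.
The 1/5 is divided into 2 equal shares of 1/10 among Obafemi, Folake.
Obafemi is living and takes 1/10.
Folake is living and takes 1/10.
Bankole predeceased; the 1/5 allotted to Bankole's branch passes to Bankole's issue by representation.
The 1/5 is divided into 3 equal shares of 1/15 among Ifeoma, Kehinde, Dayo.
Ifeoma is living and takes 1/15.
Kehinde is living and takes 1/15.
Dayo is living and takes 1/15.

Chukwudi 1/10; Dayo 1/15; Ebele 1/10; Folake 1/10; Ifeoma 1/15; Jide 1/5; Kehinde 1/15; Obafemi 1/10; Uzoma 1/5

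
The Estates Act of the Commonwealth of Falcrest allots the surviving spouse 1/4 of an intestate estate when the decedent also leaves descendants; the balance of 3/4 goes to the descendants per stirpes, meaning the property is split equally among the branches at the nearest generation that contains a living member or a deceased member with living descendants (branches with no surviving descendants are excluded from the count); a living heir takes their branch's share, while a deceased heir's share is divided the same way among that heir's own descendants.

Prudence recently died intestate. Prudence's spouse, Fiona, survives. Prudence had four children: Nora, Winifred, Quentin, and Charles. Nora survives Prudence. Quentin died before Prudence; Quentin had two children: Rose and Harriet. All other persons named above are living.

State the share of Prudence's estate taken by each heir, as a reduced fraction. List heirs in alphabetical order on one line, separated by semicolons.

Charles 3/16; Fiona 1/4; Harriet 3/32; Nora 3/16; Rose 3/32; Winifred 3/16

Fiona, as surviving spouse, takes 1/4.
The remaining 3/4 passes to Prudence's descendants per stirpes.
The 3/4 is divided into 4 equal shares of 3/16 among Nora, Winifred, Quentin, Charles.
Nora is living and takes 3/16.
Winifred is living and takes 3/16.
Quentin predeceased; the 3/16 allotted to Quentin's branch passes to Quentin's issue by representation.
The 3/16 is divided into 2 equal shares of 3/32 among Rose, Harriet.
Rose is living and takes 3/32.
Harriet is living and takes 3/32.
Charles is living and takes 3/16.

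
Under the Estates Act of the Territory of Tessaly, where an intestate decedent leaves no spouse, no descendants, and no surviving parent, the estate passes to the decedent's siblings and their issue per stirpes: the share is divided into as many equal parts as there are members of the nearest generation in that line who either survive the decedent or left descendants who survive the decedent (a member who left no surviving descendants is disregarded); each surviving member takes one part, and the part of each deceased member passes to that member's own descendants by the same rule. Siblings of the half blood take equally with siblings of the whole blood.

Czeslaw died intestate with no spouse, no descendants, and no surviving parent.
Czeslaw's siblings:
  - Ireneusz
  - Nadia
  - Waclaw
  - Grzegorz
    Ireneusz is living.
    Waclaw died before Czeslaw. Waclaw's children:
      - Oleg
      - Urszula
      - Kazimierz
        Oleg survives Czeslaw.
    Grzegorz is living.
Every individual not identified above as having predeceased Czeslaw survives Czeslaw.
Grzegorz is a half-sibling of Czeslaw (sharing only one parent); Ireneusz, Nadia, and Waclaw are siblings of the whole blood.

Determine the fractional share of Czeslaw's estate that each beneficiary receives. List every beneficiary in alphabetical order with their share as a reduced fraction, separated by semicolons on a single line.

Grzegorz 1/4; Ireneusz 1/4; Kazimierz 1/12; Nadia 1/4; Oleg 1/12; Urszula 1/12

No spouse, descendants, or parent survives, so the estate passes to Czeslaw's siblings per stirpes.
Half-blood and whole-blood siblings take equally under the stated rule.
The estate is divided into 4 equal shares of 1/4 among Ireneusz, Nadia, Waclaw, Grzegorz.
Ireneusz is living and takes 1/4.
Nadia is living and takes 1/4.
Waclaw predeceased; the 1/4 allotted to Waclaw's branch passes to Waclaw's issue by representation.
The 1/4 is divided into 3 equal shares of 1/12 among Oleg, Urszula, Kazimierz.
Oleg is living and takes 1/12.
Urszula is living and takes 1/12.
Kazimierz is living and takes 1/12.
Grzegorz is living and takes 1/4.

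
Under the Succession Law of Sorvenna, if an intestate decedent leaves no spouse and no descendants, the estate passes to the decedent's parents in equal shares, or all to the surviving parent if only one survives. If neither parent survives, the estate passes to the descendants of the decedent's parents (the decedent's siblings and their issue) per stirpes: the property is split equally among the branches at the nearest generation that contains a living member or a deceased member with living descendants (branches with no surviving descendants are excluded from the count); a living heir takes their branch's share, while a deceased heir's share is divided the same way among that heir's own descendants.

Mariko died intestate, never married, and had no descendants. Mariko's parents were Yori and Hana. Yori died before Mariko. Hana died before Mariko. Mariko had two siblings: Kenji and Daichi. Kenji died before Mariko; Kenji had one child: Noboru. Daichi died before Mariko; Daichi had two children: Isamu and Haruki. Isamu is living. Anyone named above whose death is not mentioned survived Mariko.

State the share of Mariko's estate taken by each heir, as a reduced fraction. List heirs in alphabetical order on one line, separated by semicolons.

Neither parent survives and there are no descendants, so the estate passes to Mariko's siblings and their issue per stirpes.
The estate is divided into 2 equal shares of 1/2 among Kenji, Daichi.
Kenji predeceased; the 1/2 allotted to Kenji's branch passes to Kenji's issue by representation.
Noboru is the sole taker at this level and receives the full 1/2.
Daichi predeceased; the 1/2 allotted to Daichi's branch passes to Daichi's issue by representation.
The 1/2 is divided into 2 equal shares of 1/4 among Isamu, Haruki.
Isamu is living and takes 1/4.
Haruki is living and takes 1/4.

Haruki 1/4; Isamu 1/4; Noboru 1/2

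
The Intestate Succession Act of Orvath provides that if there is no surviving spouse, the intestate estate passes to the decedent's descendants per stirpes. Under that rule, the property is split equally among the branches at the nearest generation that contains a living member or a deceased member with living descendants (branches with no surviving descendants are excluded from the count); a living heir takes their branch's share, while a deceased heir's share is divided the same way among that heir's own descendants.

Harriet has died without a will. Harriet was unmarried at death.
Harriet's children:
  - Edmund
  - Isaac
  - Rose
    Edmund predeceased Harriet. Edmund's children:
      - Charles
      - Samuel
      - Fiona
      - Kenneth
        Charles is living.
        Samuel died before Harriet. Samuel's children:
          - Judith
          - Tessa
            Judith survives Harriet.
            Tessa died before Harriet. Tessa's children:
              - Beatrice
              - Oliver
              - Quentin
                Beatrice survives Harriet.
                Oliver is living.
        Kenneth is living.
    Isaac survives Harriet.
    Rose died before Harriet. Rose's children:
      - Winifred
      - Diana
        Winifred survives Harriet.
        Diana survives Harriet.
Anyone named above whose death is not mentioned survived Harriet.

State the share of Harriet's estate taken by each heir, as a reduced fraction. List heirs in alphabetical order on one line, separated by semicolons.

There is no surviving spouse, so the entire estate passes to Harriet's descendants per stirpes.
The estate is divided into 3 equal shares of 1/3 among Edmund, Isaac, Rose.
Edmund predeceased; the 1/3 allotted to Edmund's branch passes to Edmund's issue by representation.
The 1/3 is divided into 4 equal shares of 1/12 among Charles, Samuel, Fiona, Kenneth.
Charles is living and takes 1/12.
Samuel predeceased; the 1/12 allotted to Samuel's branch passes to Samuel's issue by representation.
The 1/12 is divided into 2 equal shares of 1/24 among Judith, Tessa.
Judith is living and takes 1/24.
Tessa predeceased; the 1/24 allotted to Tessa's branch passes to Tessa's issue by representation.
The 1/24 is divided into 3 equal shares of 1/72 among Beatrice, Oliver, Quentin.
Beatrice is living and takes 1/72.
Oliver is living and takes 1/72.
Quentin is living and takes 1/72.
Fiona is living and takes 1/12.
Kenneth is living and takes 1/12.
Isaac is living and takes 1/3.
Rose predeceased; the 1/3 allotted to Rose's branch passes to Rose's issue by representation.
The 1/3 is divided into 2 equal shares of 1/6 among Winifred, Diana.
Winifred is living and takes 1/6.
Diana is living and takes 1/6.

Beatrice 1/72; Charles 1/12; Diana 1/6; Fiona 1/12; Isaac 1/3; Judith 1/24; Kenneth 1/12; Oliver 1/72; Quentin 1/72; Winifred 1/6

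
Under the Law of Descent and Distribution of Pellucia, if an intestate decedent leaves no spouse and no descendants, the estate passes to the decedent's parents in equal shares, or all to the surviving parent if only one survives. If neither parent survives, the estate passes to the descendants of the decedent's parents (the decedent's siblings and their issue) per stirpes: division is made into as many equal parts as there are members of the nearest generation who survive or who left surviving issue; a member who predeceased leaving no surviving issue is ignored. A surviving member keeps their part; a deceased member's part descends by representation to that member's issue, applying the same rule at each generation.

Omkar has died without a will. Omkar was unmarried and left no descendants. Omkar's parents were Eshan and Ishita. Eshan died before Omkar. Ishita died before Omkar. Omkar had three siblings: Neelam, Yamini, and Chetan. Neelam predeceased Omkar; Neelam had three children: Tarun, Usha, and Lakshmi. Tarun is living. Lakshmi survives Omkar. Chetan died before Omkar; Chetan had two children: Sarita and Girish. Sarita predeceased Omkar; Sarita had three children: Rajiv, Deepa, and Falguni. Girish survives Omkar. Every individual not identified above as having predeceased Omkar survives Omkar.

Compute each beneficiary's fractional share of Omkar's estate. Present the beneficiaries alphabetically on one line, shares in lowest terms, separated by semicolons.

Neither parent survives and there are no descendants, so the estate passes to Omkar's siblings and their issue per stirpes.
The estate is divided into 3 equal shares of 1/3 among Neelam, Yamini, Chetan.
Neelam predeceased; the 1/3 allotted to Neelam's branch passes to Neelam's issue by representation.
The 1/3 is divided into 3 equal shares of 1/9 among Tarun, Usha, Lakshmi.
Tarun is living and takes 1/9.
Usha is living and takes 1/9.
Lakshmi is living and takes 1/9.
Yamini is living and takes 1/3.
Chetan predeceased; the 1/3 allotted to Chetan's branch passes to Chetan's issue by representation.
The 1/3 is divided into 2 equal shares of 1/6 among Sarita, Girish.
Sarita predeceased; the 1/6 allotted to Sarita's branch passes to Sarita's issue by representation.
The 1/6 is divided into 3 equal shares of 1/18 among Rajiv, Deepa, Falguni.
Rajiv is living and takes 1/18.
Deepa is living and takes 1/18.
Falguni is living and takes 1/18.
Girish is living and takes 1/6.

Deepa 1/18; Falguni 1/18; Girish 1/6; Lakshmi 1/9; Rajiv 1/18; Tarun 1/9; Usha 1/9; Yamini 1/3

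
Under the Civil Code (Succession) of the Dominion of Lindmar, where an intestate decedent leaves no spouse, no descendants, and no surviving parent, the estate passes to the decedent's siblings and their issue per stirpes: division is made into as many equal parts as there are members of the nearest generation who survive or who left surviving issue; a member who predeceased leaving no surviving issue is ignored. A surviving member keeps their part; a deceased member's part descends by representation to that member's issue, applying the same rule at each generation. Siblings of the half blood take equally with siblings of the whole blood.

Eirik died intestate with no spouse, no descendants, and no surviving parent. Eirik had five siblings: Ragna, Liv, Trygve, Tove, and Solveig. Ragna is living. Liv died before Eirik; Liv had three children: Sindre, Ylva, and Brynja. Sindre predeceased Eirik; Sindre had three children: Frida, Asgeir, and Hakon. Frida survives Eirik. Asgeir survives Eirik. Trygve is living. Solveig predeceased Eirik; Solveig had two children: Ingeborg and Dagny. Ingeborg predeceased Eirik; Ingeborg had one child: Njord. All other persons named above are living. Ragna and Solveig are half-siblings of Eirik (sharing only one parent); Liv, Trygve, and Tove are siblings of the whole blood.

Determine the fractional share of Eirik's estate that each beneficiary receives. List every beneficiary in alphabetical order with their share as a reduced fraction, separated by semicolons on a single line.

Asgeir 1/45; Brynja 1/15; Dagny 1/10; Frida 1/45; Hakon 1/45; Njord 1/10; Ragna 1/5; Tove 1/5; Trygve 1/5; Ylva 1/15

No spouse, descendants, or parent survives, so the estate passes to Eirik's siblings per stirpes.
Half-blood and whole-blood siblings take equally under the stated rule.
The estate is divided into 5 equal shares of 1/5 among Ragna, Liv, Trygve, Tove, Solveig.
Ragna is living and takes 1/5.
Liv predeceased; the 1/5 allotted to Liv's branch passes to Liv's issue by representation.
The 1/5 is divided into 3 equal shares of 1/15 among Sindre, Ylva, Brynja.
Sindre predeceased; the 1/15 allotted to Sindre's branch passes to Sindre's issue by representation.
The 1/15 is divided into 3 equal shares of 1/45 among Frida, Asgeir, Hakon.
Frida is living and takes 1/45.
Asgeir is living and takes 1/45.
Hakon is living and takes 1/45.
Ylva is living and takes 1/15.
Brynja is living and takes 1/15.
Trygve is living and takes 1/5.
Tove is living and takes 1/5.
Solveig predeceased; the 1/5 allotted to Solveig's branch passes to Solveig's issue by representation.
The 1/5 is divided into 2 equal shares of 1/10 among Ingeborg, Dagny.
Ingeborg predeceased; the 1/10 allotted to Ingeborg's branch passes to Ingeborg's issue by representation.
Njord is the sole taker at this level and receives the full 1/10.
Dagny is living and takes 1/10.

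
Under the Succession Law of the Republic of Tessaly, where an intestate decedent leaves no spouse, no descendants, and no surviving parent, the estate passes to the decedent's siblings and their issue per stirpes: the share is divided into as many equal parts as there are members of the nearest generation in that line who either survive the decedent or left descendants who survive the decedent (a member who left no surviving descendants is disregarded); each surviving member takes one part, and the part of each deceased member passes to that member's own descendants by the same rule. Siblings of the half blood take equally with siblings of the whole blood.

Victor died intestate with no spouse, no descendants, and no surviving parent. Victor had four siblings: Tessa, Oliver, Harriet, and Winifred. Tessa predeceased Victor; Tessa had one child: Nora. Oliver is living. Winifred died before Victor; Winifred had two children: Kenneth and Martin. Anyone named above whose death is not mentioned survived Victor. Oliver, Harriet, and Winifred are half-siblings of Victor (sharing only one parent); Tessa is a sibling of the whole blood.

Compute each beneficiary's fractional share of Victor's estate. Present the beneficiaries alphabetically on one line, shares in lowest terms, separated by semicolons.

Harriet 1/4; Kenneth 1/8; Martin 1/8; Nora 1/4; Oliver 1/4

No spouse, descendants, or parent survives, so the estate passes to Victor's siblings per stirpes.
Half-blood and whole-blood siblings take equally under the stated rule.
The estate is divided into 4 equal shares of 1/4 among Tessa, Oliver, Harriet, Winifred.
Tessa predeceased; the 1/4 allotted to Tessa's branch passes to Tessa's issue by representation.
Nora is the sole taker at this level and receives the full 1/4.
Oliver is living and takes 1/4.
Harriet is living and takes 1/4.
Winifred predeceased; the 1/4 allotted to Winifred's branch passes to Winifred's issue by representation.
The 1/4 is divided into 2 equal shares of 1/8 among Kenneth, Martin.
Kenneth is living and takes 1/8.
Martin is living and takes 1/8.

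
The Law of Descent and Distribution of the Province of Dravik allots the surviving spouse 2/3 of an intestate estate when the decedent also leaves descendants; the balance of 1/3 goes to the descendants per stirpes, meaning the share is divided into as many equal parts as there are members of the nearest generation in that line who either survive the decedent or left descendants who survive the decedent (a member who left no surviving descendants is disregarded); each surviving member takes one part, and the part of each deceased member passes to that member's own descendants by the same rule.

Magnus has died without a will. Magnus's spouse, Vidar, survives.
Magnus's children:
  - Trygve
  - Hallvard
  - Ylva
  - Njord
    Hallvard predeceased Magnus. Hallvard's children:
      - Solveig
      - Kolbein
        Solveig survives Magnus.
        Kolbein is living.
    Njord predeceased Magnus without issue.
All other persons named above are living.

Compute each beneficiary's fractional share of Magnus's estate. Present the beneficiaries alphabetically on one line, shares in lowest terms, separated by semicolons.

Kolbein 1/18; Solveig 1/18; Trygve 1/9; Vidar 2/3; Ylva 1/9

Vidar, as surviving spouse, takes 2/3.
The remaining 1/3 passes to Magnus's descendants per stirpes.
Njord left no surviving issue, so that branch lapses and is disregarded.
The 1/3 is divided into 3 equal shares of 1/9 among Trygve, Hallvard, Ylva.
Trygve is living and takes 1/9.
Hallvard predeceased; the 1/9 allotted to Hallvard's branch passes to Hallvard's issue by representation.
The 1/9 is divided into 2 equal shares of 1/18 among Solveig, Kolbein.
Solveig is living and takes 1/18.
Kolbein is living and takes 1/18.
Ylva is living and takes 1/9.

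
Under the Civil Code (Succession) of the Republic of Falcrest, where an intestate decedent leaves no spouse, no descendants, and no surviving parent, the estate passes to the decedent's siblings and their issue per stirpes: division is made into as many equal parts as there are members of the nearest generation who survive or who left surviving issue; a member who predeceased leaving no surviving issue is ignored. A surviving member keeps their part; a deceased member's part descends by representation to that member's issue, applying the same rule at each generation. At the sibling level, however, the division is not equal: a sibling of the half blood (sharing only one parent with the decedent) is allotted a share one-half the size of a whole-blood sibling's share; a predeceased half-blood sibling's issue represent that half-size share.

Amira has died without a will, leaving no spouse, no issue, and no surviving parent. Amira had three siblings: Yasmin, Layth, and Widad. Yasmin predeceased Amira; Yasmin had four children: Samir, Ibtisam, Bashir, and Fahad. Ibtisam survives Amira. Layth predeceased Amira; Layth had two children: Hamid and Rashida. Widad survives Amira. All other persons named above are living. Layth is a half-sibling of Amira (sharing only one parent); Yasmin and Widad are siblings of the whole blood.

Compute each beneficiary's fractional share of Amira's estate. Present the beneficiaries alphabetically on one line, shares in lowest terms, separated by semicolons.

No spouse, descendants, or parent survives, so the estate passes to Amira's siblings per stirpes.
Half-blood siblings count for one-half the weight of whole-blood siblings at the initial division.
Dividing 1 in proportion to weights (total weight 5/2): Yasmin (weight 1) → 2/5; Layth (weight 1/2) → 1/5; Widad (weight 1) → 2/5.
Yasmin predeceased; the 2/5 allotted to Yasmin's branch passes to Yasmin's issue by representation.
The 2/5 is divided into 4 equal shares of 1/10 among Samir, Ibtisam, Bashir, Fahad.
Samir is living and takes 1/10.
Ibtisam is living and takes 1/10.
Bashir is living and takes 1/10.
Fahad is living and takes 1/10.
Layth predeceased; the 1/5 allotted to Layth's branch passes to Layth's issue by representation.
The 1/5 is divided into 2 equal shares of 1/10 among Hamid, Rashida.
Hamid is living and takes 1/10.
Rashida is living and takes 1/10.
Widad is living and takes 2/5.

Bashir 1/10; Fahad 1/10; Hamid 1/10; Ibtisam 1/10; Rashida 1/10; Samir 1/10; Widad 2/5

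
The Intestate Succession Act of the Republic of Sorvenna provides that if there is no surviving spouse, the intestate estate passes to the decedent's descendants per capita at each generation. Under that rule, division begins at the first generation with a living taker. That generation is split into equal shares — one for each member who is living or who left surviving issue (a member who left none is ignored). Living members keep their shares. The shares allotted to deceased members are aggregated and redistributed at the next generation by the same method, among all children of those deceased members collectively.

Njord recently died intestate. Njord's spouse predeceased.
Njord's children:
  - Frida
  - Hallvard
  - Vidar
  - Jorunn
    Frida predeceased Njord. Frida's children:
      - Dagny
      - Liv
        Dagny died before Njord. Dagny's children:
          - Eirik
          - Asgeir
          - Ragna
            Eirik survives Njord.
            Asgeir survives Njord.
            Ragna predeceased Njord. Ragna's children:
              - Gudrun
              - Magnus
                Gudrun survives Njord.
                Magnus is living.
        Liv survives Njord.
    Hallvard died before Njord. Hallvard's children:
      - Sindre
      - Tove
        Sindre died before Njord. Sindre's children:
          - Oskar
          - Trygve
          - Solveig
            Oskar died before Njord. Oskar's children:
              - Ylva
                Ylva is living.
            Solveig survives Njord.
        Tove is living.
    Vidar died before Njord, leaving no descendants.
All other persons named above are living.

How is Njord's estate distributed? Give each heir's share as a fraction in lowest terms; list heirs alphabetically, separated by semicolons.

There is no surviving spouse, so the entire estate passes to Njord's descendants per capita at each generation.
At generation 1 (Frida, Hallvard, Jorunn) there are 3 shares of (1)/3 = 1/3 each.
Living: Jorunn — each takes 1/3.
Deceased: Frida and Hallvard. Their combined 2/3 is pooled and carried to generation 2.
At generation 2 (Dagny, Liv, Sindre, Tove) there are 4 shares of (2/3)/4 = 1/6 each.
Living: Liv and Tove — each takes 1/6.
Deceased: Dagny and Sindre. Their combined 1/3 is pooled and carried to generation 3.
At generation 3 (Eirik, Asgeir, Ragna, Oskar, Trygve, Solveig) there are 6 shares of (1/3)/6 = 1/18 each.
Living: Eirik, Asgeir, Trygve, and Solveig — each takes 1/18.
Deceased: Ragna and Oskar. Their combined 1/9 is pooled and carried to generation 4.
At generation 4 (Gudrun, Magnus, Ylva) there are 3 shares of (1/9)/3 = 1/27 each.
Living: Gudrun, Magnus, and Ylva — each takes 1/27.

Asgeir 1/18; Eirik 1/18; Gudrun 1/27; Jorunn 1/3; Liv 1/6; Magnus 1/27; Solveig 1/18; Tove 1/6; Trygve 1/18; Ylva 1/27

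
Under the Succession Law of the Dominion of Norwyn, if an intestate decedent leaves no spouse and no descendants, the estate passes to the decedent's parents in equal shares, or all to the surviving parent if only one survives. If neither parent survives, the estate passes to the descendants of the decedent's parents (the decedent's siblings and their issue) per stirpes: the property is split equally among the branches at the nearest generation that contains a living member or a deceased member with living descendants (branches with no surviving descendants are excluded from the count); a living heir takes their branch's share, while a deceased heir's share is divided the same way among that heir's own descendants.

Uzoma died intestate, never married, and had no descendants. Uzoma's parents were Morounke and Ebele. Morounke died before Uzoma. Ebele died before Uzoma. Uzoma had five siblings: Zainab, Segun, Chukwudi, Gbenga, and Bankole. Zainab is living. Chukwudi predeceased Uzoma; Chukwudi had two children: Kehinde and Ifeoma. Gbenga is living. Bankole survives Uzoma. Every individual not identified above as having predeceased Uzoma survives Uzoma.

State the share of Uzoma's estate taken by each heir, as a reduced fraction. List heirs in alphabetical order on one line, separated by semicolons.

Neither parent survives and there are no descendants, so the estate passes to Uzoma's siblings and their issue per stirpes.
The estate is divided into 5 equal shares of 1/5 among Zainab, Segun, Chukwudi, Gbenga, Bankole.
Zainab is living and takes 1/5.
Segun is living and takes 1/5.
Chukwudi predeceased; the 1/5 allotted to Chukwudi's branch passes to Chukwudi's issue by representation.
The 1/5 is divided into 2 equal shares of 1/10 among Kehinde, Ifeoma.
Kehinde is living and takes 1/10.
Ifeoma is living and takes 1/10.
Gbenga is living and takes 1/5.
Bankole is living and takes 1/5.

Bankole 1/5; Gbenga 1/5; Ifeoma 1/10; Kehinde 1/10; Segun 1/5; Zainab 1/5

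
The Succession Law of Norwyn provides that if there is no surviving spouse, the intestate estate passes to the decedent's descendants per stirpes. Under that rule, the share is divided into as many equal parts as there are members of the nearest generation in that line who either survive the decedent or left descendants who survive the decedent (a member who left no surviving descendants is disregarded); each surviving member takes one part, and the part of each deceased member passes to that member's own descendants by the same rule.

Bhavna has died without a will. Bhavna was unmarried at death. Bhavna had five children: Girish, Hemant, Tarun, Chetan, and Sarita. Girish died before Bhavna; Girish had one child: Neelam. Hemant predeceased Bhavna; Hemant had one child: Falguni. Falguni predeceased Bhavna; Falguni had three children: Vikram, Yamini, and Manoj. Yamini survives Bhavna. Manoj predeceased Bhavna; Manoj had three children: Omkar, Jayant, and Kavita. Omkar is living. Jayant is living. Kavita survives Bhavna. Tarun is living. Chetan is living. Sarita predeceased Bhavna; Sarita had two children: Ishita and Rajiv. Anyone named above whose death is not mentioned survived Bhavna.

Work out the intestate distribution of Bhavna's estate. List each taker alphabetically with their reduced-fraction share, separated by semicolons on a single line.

Chetan 1/5; Ishita 1/10; Jayant 1/45; Kavita 1/45; Neelam 1/5; Omkar 1/45; Rajiv 1/10; Tarun 1/5; Vikram 1/15; Yamini 1/15

There is no surviving spouse, so the entire estate passes to Bhavna's descendants per stirpes.
The estate is divided into 5 equal shares of 1/5 among Girish, Hemant, Tarun, Chetan, Sarita.
Girish predeceased; the 1/5 allotted to Girish's branch passes to Girish's issue by representation.
Neelam is the sole taker at this level and receives the full 1/5.
Hemant predeceased; the 1/5 allotted to Hemant's branch passes to Hemant's issue by representation.
Falguni's line is the sole branch at this level, so the full 1/5 passes to Falguni's issue by representation.
The 1/5 is divided into 3 equal shares of 1/15 among Vikram, Yamini, Manoj.
Vikram is living and takes 1/15.
Yamini is living and takes 1/15.
Manoj predeceased; the 1/15 allotted to Manoj's branch passes to Manoj's issue by representation.
The 1/15 is divided into 3 equal shares of 1/45 among Omkar, Jayant, Kavita.
Omkar is living and takes 1/45.
Jayant is living and takes 1/45.
Kavita is living and takes 1/45.
Tarun is living and takes 1/5.
Chetan is living and takes 1/5.
Sarita predeceased; the 1/5 allotted to Sarita's branch passes to Sarita's issue by representation.
The 1/5 is divided into 2 equal shares of 1/10 among Ishita, Rajiv.
Ishita is living and takes 1/10.
Rajiv is living and takes 1/10.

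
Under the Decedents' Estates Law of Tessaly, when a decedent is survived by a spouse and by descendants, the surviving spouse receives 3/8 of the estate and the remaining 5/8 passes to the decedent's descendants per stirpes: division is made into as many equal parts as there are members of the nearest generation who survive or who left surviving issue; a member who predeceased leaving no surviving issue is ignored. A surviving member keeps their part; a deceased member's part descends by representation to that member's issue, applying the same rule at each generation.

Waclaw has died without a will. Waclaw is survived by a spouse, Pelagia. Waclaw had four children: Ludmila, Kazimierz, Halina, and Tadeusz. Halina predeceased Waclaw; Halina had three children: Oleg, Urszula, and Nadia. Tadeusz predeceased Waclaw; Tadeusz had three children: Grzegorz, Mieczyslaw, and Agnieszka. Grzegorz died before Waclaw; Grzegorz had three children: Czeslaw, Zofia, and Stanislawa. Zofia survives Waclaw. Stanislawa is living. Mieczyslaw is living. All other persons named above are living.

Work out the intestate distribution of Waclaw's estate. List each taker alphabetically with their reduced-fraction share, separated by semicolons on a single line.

Pelagia, as surviving spouse, takes 3/8.
The remaining 5/8 passes to Waclaw's descendants per stirpes.
The 5/8 is divided into 4 equal shares of 5/32 among Ludmila, Kazimierz, Halina, Tadeusz.
Ludmila is living and takes 5/32.
Kazimierz is living and takes 5/32.
Halina predeceased; the 5/32 allotted to Halina's branch passes to Halina's issue by representation.
The 5/32 is divided into 3 equal shares of 5/96 among Oleg, Urszula, Nadia.
Oleg is living and takes 5/96.
Urszula is living and takes 5/96.
Nadia is living and takes 5/96.
Tadeusz predeceased; the 5/32 allotted to Tadeusz's branch passes to Tadeusz's issue by representation.
The 5/32 is divided into 3 equal shares of 5/96 among Grzegorz, Mieczyslaw, Agnieszka.
Grzegorz predeceased; the 5/96 allotted to Grzegorz's branch passes to Grzegorz's issue by representation.
The 5/96 is divided into 3 equal shares of 5/288 among Czeslaw, Zofia, Stanislawa.
Czeslaw is living and takes 5/288.
Zofia is living and takes 5/288.
Stanislawa is living and takes 5/288.
Mieczyslaw is living and takes 5/96.
Agnieszka is living and takes 5/96.

Agnieszka 5/96; Czeslaw 5/288; Kazimierz 5/32; Ludmila 5/32; Mieczyslaw 5/96; Nadia 5/96; Oleg 5/96; Pelagia 3/8; Stanislawa 5/288; Urszula 5/96; Zofia 5/288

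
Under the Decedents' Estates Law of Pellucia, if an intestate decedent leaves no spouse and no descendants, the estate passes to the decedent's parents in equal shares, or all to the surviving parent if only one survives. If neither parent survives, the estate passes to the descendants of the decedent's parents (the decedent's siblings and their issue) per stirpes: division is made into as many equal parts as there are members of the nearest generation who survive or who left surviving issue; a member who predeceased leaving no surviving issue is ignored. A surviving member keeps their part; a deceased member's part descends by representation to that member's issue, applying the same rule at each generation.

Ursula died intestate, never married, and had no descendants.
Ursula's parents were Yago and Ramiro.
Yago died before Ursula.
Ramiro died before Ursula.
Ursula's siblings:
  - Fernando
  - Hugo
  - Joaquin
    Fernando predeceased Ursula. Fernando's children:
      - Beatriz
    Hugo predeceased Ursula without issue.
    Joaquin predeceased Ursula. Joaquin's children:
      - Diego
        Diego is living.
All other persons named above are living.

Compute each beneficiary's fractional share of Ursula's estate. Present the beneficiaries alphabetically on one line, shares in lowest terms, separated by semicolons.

Neither parent survives and there are no descendants, so the estate passes to Ursula's siblings and their issue per stirpes.
Hugo left no surviving issue, so that branch lapses and is disregarded.
The estate is divided into 2 equal shares of 1/2 among Fernando, Joaquin.
Fernando predeceased; the 1/2 allotted to Fernando's branch passes to Fernando's issue by representation.
Beatriz is the sole taker at this level and receives the full 1/2.
Joaquin predeceased; the 1/2 allotted to Joaquin's branch passes to Joaquin's issue by representation.
Diego is the sole taker at this level and receives the full 1/2.

Beatriz 1/2; Diego 1/2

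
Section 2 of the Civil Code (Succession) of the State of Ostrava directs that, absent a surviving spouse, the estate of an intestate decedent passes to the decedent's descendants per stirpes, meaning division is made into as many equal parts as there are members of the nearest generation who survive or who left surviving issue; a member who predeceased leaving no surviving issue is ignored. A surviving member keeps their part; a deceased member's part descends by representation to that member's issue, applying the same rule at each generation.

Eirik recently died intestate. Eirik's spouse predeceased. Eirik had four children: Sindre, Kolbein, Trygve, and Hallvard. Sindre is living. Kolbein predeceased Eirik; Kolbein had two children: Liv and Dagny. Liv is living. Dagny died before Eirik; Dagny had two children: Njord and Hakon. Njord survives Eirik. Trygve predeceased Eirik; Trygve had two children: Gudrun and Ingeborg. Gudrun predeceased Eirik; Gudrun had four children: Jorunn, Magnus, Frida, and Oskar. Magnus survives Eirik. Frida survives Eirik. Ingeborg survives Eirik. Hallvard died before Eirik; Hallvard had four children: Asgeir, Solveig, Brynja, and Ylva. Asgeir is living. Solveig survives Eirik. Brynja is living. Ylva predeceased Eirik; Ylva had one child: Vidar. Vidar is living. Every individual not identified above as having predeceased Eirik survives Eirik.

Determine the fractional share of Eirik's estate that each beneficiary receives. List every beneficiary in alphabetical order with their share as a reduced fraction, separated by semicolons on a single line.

Asgeir 1/16; Brynja 1/16; Frida 1/32; Hakon 1/16; Ingeborg 1/8; Jorunn 1/32; Liv 1/8; Magnus 1/32; Njord 1/16; Oskar 1/32; Sindre 1/4; Solveig 1/16; Vidar 1/16

There is no surviving spouse, so the entire estate passes to Eirik's descendants per stirpes.
The estate is divided into 4 equal shares of 1/4 among Sindre, Kolbein, Trygve, Hallvard.
Sindre is living and takes 1/4.
Kolbein predeceased; the 1/4 allotted to Kolbein's branch passes to Kolbein's issue by representation.
The 1/4 is divided into 2 equal shares of 1/8 among Liv, Dagny.
Liv is living and takes 1/8.
Dagny predeceased; the 1/8 allotted to Dagny's branch passes to Dagny's issue by representation.
The 1/8 is divided into 2 equal shares of 1/16 among Njord, Hakon.
Njord is living and takes 1/16.
Hakon is living and takes 1/16.
Trygve predeceased; the 1/4 allotted to Trygve's branch passes to Trygve's issue by representation.
The 1/4 is divided into 2 equal shares of 1/8 among Gudrun, Ingeborg.
Gudrun predeceased; the 1/8 allotted to Gudrun's branch passes to Gudrun's issue by representation.
The 1/8 is divided into 4 equal shares of 1/32 among Jorunn, Magnus, Frida, Oskar.
Jorunn is living and takes 1/32.
Magnus is living and takes 1/32.
Frida is living and takes 1/32.
Oskar is living and takes 1/32.
Ingeborg is living and takes 1/8.
Hallvard predeceased; the 1/4 allotted to Hallvard's branch passes to Hallvard's issue by representation.
The 1/4 is divided into 4 equal shares of 1/16 among Asgeir, Solveig, Brynja, Ylva.
Asgeir is living and takes 1/16.
Solveig is living and takes 1/16.
Brynja is living and takes 1/16.
Ylva predeceased; the 1/16 allotted to Ylva's branch passes to Ylva's issue by representation.
Vidar is the sole taker at this level and receives the full 1/16.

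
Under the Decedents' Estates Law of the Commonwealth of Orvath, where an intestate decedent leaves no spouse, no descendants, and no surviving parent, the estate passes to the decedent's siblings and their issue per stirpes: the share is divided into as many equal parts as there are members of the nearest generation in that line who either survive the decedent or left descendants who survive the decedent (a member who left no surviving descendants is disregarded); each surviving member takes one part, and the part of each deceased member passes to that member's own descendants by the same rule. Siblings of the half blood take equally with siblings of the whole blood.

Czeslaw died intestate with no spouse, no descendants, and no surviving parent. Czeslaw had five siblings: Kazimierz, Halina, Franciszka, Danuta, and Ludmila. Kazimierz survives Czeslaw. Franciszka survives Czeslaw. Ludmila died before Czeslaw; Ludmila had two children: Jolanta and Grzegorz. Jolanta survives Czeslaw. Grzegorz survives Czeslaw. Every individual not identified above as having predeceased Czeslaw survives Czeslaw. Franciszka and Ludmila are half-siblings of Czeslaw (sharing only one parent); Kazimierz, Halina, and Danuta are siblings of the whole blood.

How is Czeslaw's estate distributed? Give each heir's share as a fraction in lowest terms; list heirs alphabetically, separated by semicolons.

Danuta 1/5; Franciszka 1/5; Grzegorz 1/10; Halina 1/5; Jolanta 1/10; Kazimierz 1/5

No spouse, descendants, or parent survives, so the estate passes to Czeslaw's siblings per stirpes.
Half-blood and whole-blood siblings take equally under the stated rule.
The estate is divided into 5 equal shares of 1/5 among Kazimierz, Halina, Franciszka, Danuta, Ludmila.
Kazimierz is living and takes 1/5.
Halina is living and takes 1/5.
Franciszka is living and takes 1/5.
Danuta is living and takes 1/5.
Ludmila predeceased; the 1/5 allotted to Ludmila's branch passes to Ludmila's issue by representation.
The 1/5 is divided into 2 equal shares of 1/10 among Jolanta, Grzegorz.
Jolanta is living and takes 1/10.
Grzegorz is living and takes 1/10.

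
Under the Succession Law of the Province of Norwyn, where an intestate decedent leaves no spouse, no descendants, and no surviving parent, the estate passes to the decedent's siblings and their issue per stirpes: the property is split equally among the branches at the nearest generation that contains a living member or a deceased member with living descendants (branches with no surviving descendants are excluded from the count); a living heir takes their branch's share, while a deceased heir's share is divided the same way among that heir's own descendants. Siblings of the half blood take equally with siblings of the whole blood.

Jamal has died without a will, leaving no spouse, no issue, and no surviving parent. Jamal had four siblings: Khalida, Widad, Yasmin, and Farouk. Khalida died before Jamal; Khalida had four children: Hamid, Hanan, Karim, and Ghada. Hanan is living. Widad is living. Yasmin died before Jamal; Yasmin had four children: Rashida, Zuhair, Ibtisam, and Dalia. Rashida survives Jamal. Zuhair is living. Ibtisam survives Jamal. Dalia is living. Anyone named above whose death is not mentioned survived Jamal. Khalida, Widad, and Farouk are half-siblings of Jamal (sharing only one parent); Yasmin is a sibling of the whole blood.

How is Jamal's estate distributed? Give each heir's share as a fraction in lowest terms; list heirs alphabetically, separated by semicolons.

Dalia 1/16; Farouk 1/4; Ghada 1/16; Hamid 1/16; Hanan 1/16; Ibtisam 1/16; Karim 1/16; Rashida 1/16; Widad 1/4; Zuhair 1/16

No spouse, descendants, or parent survives, so the estate passes to Jamal's siblings per stirpes.
Half-blood and whole-blood siblings take equally under the stated rule.
The estate is divided into 4 equal shares of 1/4 among Khalida, Widad, Yasmin, Farouk.
Khalida predeceased; the 1/4 allotted to Khalida's branch passes to Khalida's issue by representation.
The 1/4 is divided into 4 equal shares of 1/16 among Hamid, Hanan, Karim, Ghada.
Hamid is living and takes 1/16.
Hanan is living and takes 1/16.
Karim is living and takes 1/16.
Ghada is living and takes 1/16.
Widad is living and takes 1/4.
Yasmin predeceased; the 1/4 allotted to Yasmin's branch passes to Yasmin's issue by representation.
The 1/4 is divided into 4 equal shares of 1/16 among Rashida, Zuhair, Ibtisam, Dalia.
Rashida is living and takes 1/16.
Zuhair is living and takes 1/16.
Ibtisam is living and takes 1/16.
Dalia is living and takes 1/16.
Farouk is living and takes 1/4.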